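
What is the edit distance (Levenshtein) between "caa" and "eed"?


Computing edit distance: "caa" -> "eed"
DP table:
           e    e    d
      0    1    2    3
  c   1    1    2    3
  a   2    2    2    3
  a   3    3    3    3
Edit distance = dp[3][3] = 3

3


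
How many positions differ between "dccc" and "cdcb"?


Comparing "dccc" and "cdcb" position by position:
  Position 0: 'd' vs 'c' => DIFFER
  Position 1: 'c' vs 'd' => DIFFER
  Position 2: 'c' vs 'c' => same
  Position 3: 'c' vs 'b' => DIFFER
Positions that differ: 3

3


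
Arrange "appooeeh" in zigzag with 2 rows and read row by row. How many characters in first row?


Zigzag "appooeeh" into 2 rows:
Placing characters:
  'a' => row 0
  'p' => row 1
  'p' => row 0
  'o' => row 1
  'o' => row 0
  'e' => row 1
  'e' => row 0
  'h' => row 1
Rows:
  Row 0: "apoe"
  Row 1: "poeh"
First row length: 4

4


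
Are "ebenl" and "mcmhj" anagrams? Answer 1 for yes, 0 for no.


Strings: "ebenl", "mcmhj"
Sorted first:  beeln
Sorted second: chjmm
Differ at position 0: 'b' vs 'c' => not anagrams

0


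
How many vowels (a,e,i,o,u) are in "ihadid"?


Input: ihadid
Checking each character:
  'i' at position 0: vowel (running total: 1)
  'h' at position 1: consonant
  'a' at position 2: vowel (running total: 2)
  'd' at position 3: consonant
  'i' at position 4: vowel (running total: 3)
  'd' at position 5: consonant
Total vowels: 3

3


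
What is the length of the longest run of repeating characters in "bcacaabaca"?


Input: "bcacaabaca"
Scanning for longest run:
  Position 1 ('c'): new char, reset run to 1
  Position 2 ('a'): new char, reset run to 1
  Position 3 ('c'): new char, reset run to 1
  Position 4 ('a'): new char, reset run to 1
  Position 5 ('a'): continues run of 'a', length=2
  Position 6 ('b'): new char, reset run to 1
  Position 7 ('a'): new char, reset run to 1
  Position 8 ('c'): new char, reset run to 1
  Position 9 ('a'): new char, reset run to 1
Longest run: 'a' with length 2

2


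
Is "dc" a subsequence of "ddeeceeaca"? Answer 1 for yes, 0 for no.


Check if "dc" is a subsequence of "ddeeceeaca"
Greedy scan:
  Position 0 ('d'): matches sub[0] = 'd'
  Position 1 ('d'): no match needed
  Position 2 ('e'): no match needed
  Position 3 ('e'): no match needed
  Position 4 ('c'): matches sub[1] = 'c'
  Position 5 ('e'): no match needed
  Position 6 ('e'): no match needed
  Position 7 ('a'): no match needed
  Position 8 ('c'): no match needed
  Position 9 ('a'): no match needed
All 2 characters matched => is a subsequence

1


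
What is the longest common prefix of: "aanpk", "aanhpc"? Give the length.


Words: aanpk, aanhpc
  Position 0: all 'a' => match
  Position 1: all 'a' => match
  Position 2: all 'n' => match
  Position 3: ('p', 'h') => mismatch, stop
LCP = "aan" (length 3)

3


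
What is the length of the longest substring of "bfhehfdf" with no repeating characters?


Input: "bfhehfdf"
Sliding window (track last position of each char):
  Position 0 ('b'): window [0,0] length 1 -- new best
  Position 1 ('f'): window [0,1] length 2 -- new best
  Position 2 ('h'): window [0,2] length 3 -- new best
  Position 3 ('e'): window [0,3] length 4 -- new best
  Position 4 ('h'): repeat (last at 2), move window start to 3
  Position 4 ('h'): window [3,4] length 2
  Position 5 ('f'): window [3,5] length 3
  Position 6 ('d'): window [3,6] length 4
  Position 7 ('f'): repeat (last at 5), move window start to 6
  Position 7 ('f'): window [6,7] length 2
Longest substring with no repeats: "bfhe" with length 4

4


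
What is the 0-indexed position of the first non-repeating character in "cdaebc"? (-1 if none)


Input: cdaebc
Character frequencies:
  'a': 1
  'b': 1
  'c': 2
  'd': 1
  'e': 1
Scanning left to right for freq == 1:
  Position 0 ('c'): freq=2, skip
  Position 1 ('d'): unique! => answer = 1

1


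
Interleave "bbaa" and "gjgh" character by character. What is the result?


Interleaving "bbaa" and "gjgh":
  Position 0: 'b' from first, 'g' from second => "bg"
  Position 1: 'b' from first, 'j' from second => "bj"
  Position 2: 'a' from first, 'g' from second => "ag"
  Position 3: 'a' from first, 'h' from second => "ah"
Result: bgbjagah

bgbjagah


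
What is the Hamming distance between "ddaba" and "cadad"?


Comparing "ddaba" and "cadad" position by position:
  Position 0: 'd' vs 'c' => differ
  Position 1: 'd' vs 'a' => differ
  Position 2: 'a' vs 'd' => differ
  Position 3: 'b' vs 'a' => differ
  Position 4: 'a' vs 'd' => differ
Total differences (Hamming distance): 5

5


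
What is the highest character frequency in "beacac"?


Input: beacac
Character counts:
  'a': 2
  'b': 1
  'c': 2
  'e': 1
Maximum frequency: 2

2


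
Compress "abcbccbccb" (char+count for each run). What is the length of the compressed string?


Input: abcbccbccb
Runs:
  'a' x 1 => "a1"
  'b' x 1 => "b1"
  'c' x 1 => "c1"
  'b' x 1 => "b1"
  'c' x 2 => "c2"
  'b' x 1 => "b1"
  'c' x 2 => "c2"
  'b' x 1 => "b1"
Compressed: "a1b1c1b1c2b1c2b1"
Compressed length: 16

16


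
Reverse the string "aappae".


Input: aappae
Reading characters right to left:
  Position 5: 'e'
  Position 4: 'a'
  Position 3: 'p'
  Position 2: 'p'
  Position 1: 'a'
  Position 0: 'a'
Reversed: eappaa

eappaa


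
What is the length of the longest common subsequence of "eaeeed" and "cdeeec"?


LCS of "eaeeed" and "cdeeec"
DP table:
           c    d    e    e    e    c
      0    0    0    0    0    0    0
  e   0    0    0    1    1    1    1
  a   0    0    0    1    1    1    1
  e   0    0    0    1    2    2    2
  e   0    0    0    1    2    3    3
  e   0    0    0    1    2    3    3
  d   0    0    1    1    2    3    3
LCS length = dp[6][6] = 3

3


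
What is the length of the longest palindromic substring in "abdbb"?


Input: "abdbb"
Checking substrings for palindromes:
  [1:4] "bdb" (len 3) => palindrome
  [3:5] "bb" (len 2) => palindrome
Longest palindromic substring: "bdb" with length 3

3


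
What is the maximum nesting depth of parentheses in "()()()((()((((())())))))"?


Input: "()()()((()((((())())))))"
Tracking depth:
  Position 0 '(': depth becomes 1
  Position 1 ')': depth becomes 0
  Position 2 '(': depth becomes 1
  Position 3 ')': depth becomes 0
  Position 4 '(': depth becomes 1
  Position 5 ')': depth becomes 0
  Position 6 '(': depth becomes 1
  Position 7 '(': depth becomes 2
  Position 8 '(': depth becomes 3
  Position 9 ')': depth becomes 2
  Position 10 '(': depth becomes 3
  Position 11 '(': depth becomes 4
  Position 12 '(': depth becomes 5
  Position 13 '(': depth becomes 6
  Position 14 '(': depth becomes 7
  Position 15 ')': depth becomes 6
  Position 16 ')': depth becomes 5
  Position 17 '(': depth becomes 6
  Position 18 ')': depth becomes 5
  Position 19 ')': depth becomes 4
  Position 20 ')': depth becomes 3
  Position 21 ')': depth becomes 2
  Position 22 ')': depth becomes 1
  Position 23 ')': depth becomes 0
Maximum depth reached: 7

7


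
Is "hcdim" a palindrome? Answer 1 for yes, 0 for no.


Input: hcdim
Reversed: midch
  Compare pos 0 ('h') with pos 4 ('m'): MISMATCH
  Compare pos 1 ('c') with pos 3 ('i'): MISMATCH
Result: not a palindrome

0


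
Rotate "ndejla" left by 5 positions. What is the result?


Input: "ndejla", rotate left by 5
First 5 characters: "ndejl"
Remaining characters: "a"
Concatenate remaining + first: "a" + "ndejl" = "andejl"

andejl


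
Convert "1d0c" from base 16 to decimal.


Input: "1d0c" in base 16
Positional expansion:
  Digit '1' (value 1) x 16^3 = 4096
  Digit 'd' (value 13) x 16^2 = 3328
  Digit '0' (value 0) x 16^1 = 0
  Digit 'c' (value 12) x 16^0 = 12
Sum = 7436

7436


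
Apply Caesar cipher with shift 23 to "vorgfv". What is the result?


Caesar cipher: shift "vorgfv" by 23
  'v' (pos 21) + 23 = pos 18 = 's'
  'o' (pos 14) + 23 = pos 11 = 'l'
  'r' (pos 17) + 23 = pos 14 = 'o'
  'g' (pos 6) + 23 = pos 3 = 'd'
  'f' (pos 5) + 23 = pos 2 = 'c'
  'v' (pos 21) + 23 = pos 18 = 's'
Result: slodcs

slodcs


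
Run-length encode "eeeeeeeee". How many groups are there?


Input: eeeeeeeee
Scanning for consecutive runs:
  Group 1: 'e' x 9 (positions 0-8)
Total groups: 1

1


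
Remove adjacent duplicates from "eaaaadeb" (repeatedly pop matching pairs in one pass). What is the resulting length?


Input: eaaaadeb
Stack-based adjacent duplicate removal:
  Read 'e': push. Stack: e
  Read 'a': push. Stack: ea
  Read 'a': matches stack top 'a' => pop. Stack: e
  Read 'a': push. Stack: ea
  Read 'a': matches stack top 'a' => pop. Stack: e
  Read 'd': push. Stack: ed
  Read 'e': push. Stack: ede
  Read 'b': push. Stack: edeb
Final stack: "edeb" (length 4)

4


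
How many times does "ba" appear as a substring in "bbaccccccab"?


Searching for "ba" in "bbaccccccab"
Scanning each position:
  Position 0: "bb" => no
  Position 1: "ba" => MATCH
  Position 2: "ac" => no
  Position 3: "cc" => no
  Position 4: "cc" => no
  Position 5: "cc" => no
  Position 6: "cc" => no
  Position 7: "cc" => no
  Position 8: "ca" => no
  Position 9: "ab" => no
Total occurrences: 1

1


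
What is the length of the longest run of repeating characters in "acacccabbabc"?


Input: "acacccabbabc"
Scanning for longest run:
  Position 1 ('c'): new char, reset run to 1
  Position 2 ('a'): new char, reset run to 1
  Position 3 ('c'): new char, reset run to 1
  Position 4 ('c'): continues run of 'c', length=2
  Position 5 ('c'): continues run of 'c', length=3
  Position 6 ('a'): new char, reset run to 1
  Position 7 ('b'): new char, reset run to 1
  Position 8 ('b'): continues run of 'b', length=2
  Position 9 ('a'): new char, reset run to 1
  Position 10 ('b'): new char, reset run to 1
  Position 11 ('c'): new char, reset run to 1
Longest run: 'c' with length 3

3


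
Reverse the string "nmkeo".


Input: nmkeo
Reading characters right to left:
  Position 4: 'o'
  Position 3: 'e'
  Position 2: 'k'
  Position 1: 'm'
  Position 0: 'n'
Reversed: oekmn

oekmn


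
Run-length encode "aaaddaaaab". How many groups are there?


Input: aaaddaaaab
Scanning for consecutive runs:
  Group 1: 'a' x 3 (positions 0-2)
  Group 2: 'd' x 2 (positions 3-4)
  Group 3: 'a' x 4 (positions 5-8)
  Group 4: 'b' x 1 (positions 9-9)
Total groups: 4

4


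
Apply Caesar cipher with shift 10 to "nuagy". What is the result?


Caesar cipher: shift "nuagy" by 10
  'n' (pos 13) + 10 = pos 23 = 'x'
  'u' (pos 20) + 10 = pos 4 = 'e'
  'a' (pos 0) + 10 = pos 10 = 'k'
  'g' (pos 6) + 10 = pos 16 = 'q'
  'y' (pos 24) + 10 = pos 8 = 'i'
Result: xekqi

xekqi


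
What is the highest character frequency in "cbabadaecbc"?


Input: cbabadaecbc
Character counts:
  'a': 3
  'b': 3
  'c': 3
  'd': 1
  'e': 1
Maximum frequency: 3

3


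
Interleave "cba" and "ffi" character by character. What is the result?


Interleaving "cba" and "ffi":
  Position 0: 'c' from first, 'f' from second => "cf"
  Position 1: 'b' from first, 'f' from second => "bf"
  Position 2: 'a' from first, 'i' from second => "ai"
Result: cfbfai

cfbfai


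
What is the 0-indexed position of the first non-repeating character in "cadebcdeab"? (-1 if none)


Input: cadebcdeab
Character frequencies:
  'a': 2
  'b': 2
  'c': 2
  'd': 2
  'e': 2
Scanning left to right for freq == 1:
  Position 0 ('c'): freq=2, skip
  Position 1 ('a'): freq=2, skip
  Position 2 ('d'): freq=2, skip
  Position 3 ('e'): freq=2, skip
  Position 4 ('b'): freq=2, skip
  Position 5 ('c'): freq=2, skip
  Position 6 ('d'): freq=2, skip
  Position 7 ('e'): freq=2, skip
  Position 8 ('a'): freq=2, skip
  Position 9 ('b'): freq=2, skip
  No unique character found => answer = -1

-1


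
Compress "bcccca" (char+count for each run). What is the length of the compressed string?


Input: bcccca
Runs:
  'b' x 1 => "b1"
  'c' x 4 => "c4"
  'a' x 1 => "a1"
Compressed: "b1c4a1"
Compressed length: 6

6


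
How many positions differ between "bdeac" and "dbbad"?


Comparing "bdeac" and "dbbad" position by position:
  Position 0: 'b' vs 'd' => DIFFER
  Position 1: 'd' vs 'b' => DIFFER
  Position 2: 'e' vs 'b' => DIFFER
  Position 3: 'a' vs 'a' => same
  Position 4: 'c' vs 'd' => DIFFER
Positions that differ: 4

4


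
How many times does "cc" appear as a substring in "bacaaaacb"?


Searching for "cc" in "bacaaaacb"
Scanning each position:
  Position 0: "ba" => no
  Position 1: "ac" => no
  Position 2: "ca" => no
  Position 3: "aa" => no
  Position 4: "aa" => no
  Position 5: "aa" => no
  Position 6: "ac" => no
  Position 7: "cb" => no
Total occurrences: 0

0


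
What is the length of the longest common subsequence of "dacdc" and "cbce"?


LCS of "dacdc" and "cbce"
DP table:
           c    b    c    e
      0    0    0    0    0
  d   0    0    0    0    0
  a   0    0    0    0    0
  c   0    1    1    1    1
  d   0    1    1    1    1
  c   0    1    1    2    2
LCS length = dp[5][4] = 2

2


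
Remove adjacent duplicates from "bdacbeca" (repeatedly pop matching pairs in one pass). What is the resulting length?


Input: bdacbeca
Stack-based adjacent duplicate removal:
  Read 'b': push. Stack: b
  Read 'd': push. Stack: bd
  Read 'a': push. Stack: bda
  Read 'c': push. Stack: bdac
  Read 'b': push. Stack: bdacb
  Read 'e': push. Stack: bdacbe
  Read 'c': push. Stack: bdacbec
  Read 'a': push. Stack: bdacbeca
Final stack: "bdacbeca" (length 8)

8


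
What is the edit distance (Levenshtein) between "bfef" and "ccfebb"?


Computing edit distance: "bfef" -> "ccfebb"
DP table:
           c    c    f    e    b    b
      0    1    2    3    4    5    6
  b   1    1    2    3    4    4    5
  f   2    2    2    2    3    4    5
  e   3    3    3    3    2    3    4
  f   4    4    4    3    3    3    4
Edit distance = dp[4][6] = 4

4


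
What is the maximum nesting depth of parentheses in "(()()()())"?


Input: "(()()()())"
Tracking depth:
  Position 0 '(': depth becomes 1
  Position 1 '(': depth becomes 2
  Position 2 ')': depth becomes 1
  Position 3 '(': depth becomes 2
  Position 4 ')': depth becomes 1
  Position 5 '(': depth becomes 2
  Position 6 ')': depth becomes 1
  Position 7 '(': depth becomes 2
  Position 8 ')': depth becomes 1
  Position 9 ')': depth becomes 0
Maximum depth reached: 2

2


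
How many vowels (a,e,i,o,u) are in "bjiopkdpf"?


Input: bjiopkdpf
Checking each character:
  'b' at position 0: consonant
  'j' at position 1: consonant
  'i' at position 2: vowel (running total: 1)
  'o' at position 3: vowel (running total: 2)
  'p' at position 4: consonant
  'k' at position 5: consonant
  'd' at position 6: consonant
  'p' at position 7: consonant
  'f' at position 8: consonant
Total vowels: 2

2


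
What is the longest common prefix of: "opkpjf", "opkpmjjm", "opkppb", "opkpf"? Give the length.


Words: opkpjf, opkpmjjm, opkppb, opkpf
  Position 0: all 'o' => match
  Position 1: all 'p' => match
  Position 2: all 'k' => match
  Position 3: all 'p' => match
  Position 4: ('j', 'm', 'p', 'f') => mismatch, stop
LCP = "opkp" (length 4)

4


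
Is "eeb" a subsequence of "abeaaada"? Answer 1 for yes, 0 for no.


Check if "eeb" is a subsequence of "abeaaada"
Greedy scan:
  Position 0 ('a'): no match needed
  Position 1 ('b'): no match needed
  Position 2 ('e'): matches sub[0] = 'e'
  Position 3 ('a'): no match needed
  Position 4 ('a'): no match needed
  Position 5 ('a'): no match needed
  Position 6 ('d'): no match needed
  Position 7 ('a'): no match needed
Only matched 1/3 characters => not a subsequence

0


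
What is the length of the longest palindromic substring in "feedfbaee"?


Input: "feedfbaee"
Checking substrings for palindromes:
  [1:3] "ee" (len 2) => palindrome
  [7:9] "ee" (len 2) => palindrome
Longest palindromic substring: "ee" with length 2

2


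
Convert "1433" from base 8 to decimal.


Input: "1433" in base 8
Positional expansion:
  Digit '1' (value 1) x 8^3 = 512
  Digit '4' (value 4) x 8^2 = 256
  Digit '3' (value 3) x 8^1 = 24
  Digit '3' (value 3) x 8^0 = 3
Sum = 795

795


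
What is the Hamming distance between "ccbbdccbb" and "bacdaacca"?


Comparing "ccbbdccbb" and "bacdaacca" position by position:
  Position 0: 'c' vs 'b' => differ
  Position 1: 'c' vs 'a' => differ
  Position 2: 'b' vs 'c' => differ
  Position 3: 'b' vs 'd' => differ
  Position 4: 'd' vs 'a' => differ
  Position 5: 'c' vs 'a' => differ
  Position 6: 'c' vs 'c' => same
  Position 7: 'b' vs 'c' => differ
  Position 8: 'b' vs 'a' => differ
Total differences (Hamming distance): 8

8


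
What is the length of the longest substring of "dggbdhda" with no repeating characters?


Input: "dggbdhda"
Sliding window (track last position of each char):
  Position 0 ('d'): window [0,0] length 1 -- new best
  Position 1 ('g'): window [0,1] length 2 -- new best
  Position 2 ('g'): repeat (last at 1), move window start to 2
  Position 2 ('g'): window [2,2] length 1
  Position 3 ('b'): window [2,3] length 2
  Position 4 ('d'): window [2,4] length 3 -- new best
  Position 5 ('h'): window [2,5] length 4 -- new best
  Position 6 ('d'): repeat (last at 4), move window start to 5
  Position 6 ('d'): window [5,6] length 2
  Position 7 ('a'): window [5,7] length 3
Longest substring with no repeats: "gbdh" with length 4

4


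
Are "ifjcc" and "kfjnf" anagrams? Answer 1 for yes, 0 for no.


Strings: "ifjcc", "kfjnf"
Sorted first:  ccfij
Sorted second: ffjkn
Differ at position 0: 'c' vs 'f' => not anagrams

0


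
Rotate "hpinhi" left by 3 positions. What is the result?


Input: "hpinhi", rotate left by 3
First 3 characters: "hpi"
Remaining characters: "nhi"
Concatenate remaining + first: "nhi" + "hpi" = "nhihpi"

nhihpi


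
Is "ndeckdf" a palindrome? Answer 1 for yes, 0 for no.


Input: ndeckdf
Reversed: fdkcedn
  Compare pos 0 ('n') with pos 6 ('f'): MISMATCH
  Compare pos 1 ('d') with pos 5 ('d'): match
  Compare pos 2 ('e') with pos 4 ('k'): MISMATCH
Result: not a palindrome

0


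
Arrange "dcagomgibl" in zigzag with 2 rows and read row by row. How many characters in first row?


Zigzag "dcagomgibl" into 2 rows:
Placing characters:
  'd' => row 0
  'c' => row 1
  'a' => row 0
  'g' => row 1
  'o' => row 0
  'm' => row 1
  'g' => row 0
  'i' => row 1
  'b' => row 0
  'l' => row 1
Rows:
  Row 0: "daogb"
  Row 1: "cgmil"
First row length: 5

5


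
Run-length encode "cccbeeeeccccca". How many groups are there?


Input: cccbeeeeccccca
Scanning for consecutive runs:
  Group 1: 'c' x 3 (positions 0-2)
  Group 2: 'b' x 1 (positions 3-3)
  Group 3: 'e' x 4 (positions 4-7)
  Group 4: 'c' x 5 (positions 8-12)
  Group 5: 'a' x 1 (positions 13-13)
Total groups: 5

5


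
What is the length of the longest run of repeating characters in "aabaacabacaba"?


Input: "aabaacabacaba"
Scanning for longest run:
  Position 1 ('a'): continues run of 'a', length=2
  Position 2 ('b'): new char, reset run to 1
  Position 3 ('a'): new char, reset run to 1
  Position 4 ('a'): continues run of 'a', length=2
  Position 5 ('c'): new char, reset run to 1
  Position 6 ('a'): new char, reset run to 1
  Position 7 ('b'): new char, reset run to 1
  Position 8 ('a'): new char, reset run to 1
  Position 9 ('c'): new char, reset run to 1
  Position 10 ('a'): new char, reset run to 1
  Position 11 ('b'): new char, reset run to 1
  Position 12 ('a'): new char, reset run to 1
Longest run: 'a' with length 2

2


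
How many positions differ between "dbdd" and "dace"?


Comparing "dbdd" and "dace" position by position:
  Position 0: 'd' vs 'd' => same
  Position 1: 'b' vs 'a' => DIFFER
  Position 2: 'd' vs 'c' => DIFFER
  Position 3: 'd' vs 'e' => DIFFER
Positions that differ: 3

3


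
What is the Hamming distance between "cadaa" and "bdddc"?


Comparing "cadaa" and "bdddc" position by position:
  Position 0: 'c' vs 'b' => differ
  Position 1: 'a' vs 'd' => differ
  Position 2: 'd' vs 'd' => same
  Position 3: 'a' vs 'd' => differ
  Position 4: 'a' vs 'c' => differ
Total differences (Hamming distance): 4

4


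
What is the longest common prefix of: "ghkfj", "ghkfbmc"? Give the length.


Words: ghkfj, ghkfbmc
  Position 0: all 'g' => match
  Position 1: all 'h' => match
  Position 2: all 'k' => match
  Position 3: all 'f' => match
  Position 4: ('j', 'b') => mismatch, stop
LCP = "ghkf" (length 4)

4


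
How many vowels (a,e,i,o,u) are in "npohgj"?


Input: npohgj
Checking each character:
  'n' at position 0: consonant
  'p' at position 1: consonant
  'o' at position 2: vowel (running total: 1)
  'h' at position 3: consonant
  'g' at position 4: consonant
  'j' at position 5: consonant
Total vowels: 1

1


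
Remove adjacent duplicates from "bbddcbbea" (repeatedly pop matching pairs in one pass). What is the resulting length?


Input: bbddcbbea
Stack-based adjacent duplicate removal:
  Read 'b': push. Stack: b
  Read 'b': matches stack top 'b' => pop. Stack: (empty)
  Read 'd': push. Stack: d
  Read 'd': matches stack top 'd' => pop. Stack: (empty)
  Read 'c': push. Stack: c
  Read 'b': push. Stack: cb
  Read 'b': matches stack top 'b' => pop. Stack: c
  Read 'e': push. Stack: ce
  Read 'a': push. Stack: cea
Final stack: "cea" (length 3)

3


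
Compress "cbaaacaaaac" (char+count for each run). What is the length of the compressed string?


Input: cbaaacaaaac
Runs:
  'c' x 1 => "c1"
  'b' x 1 => "b1"
  'a' x 3 => "a3"
  'c' x 1 => "c1"
  'a' x 4 => "a4"
  'c' x 1 => "c1"
Compressed: "c1b1a3c1a4c1"
Compressed length: 12

12


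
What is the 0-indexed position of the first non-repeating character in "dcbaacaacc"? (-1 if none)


Input: dcbaacaacc
Character frequencies:
  'a': 4
  'b': 1
  'c': 4
  'd': 1
Scanning left to right for freq == 1:
  Position 0 ('d'): unique! => answer = 0

0


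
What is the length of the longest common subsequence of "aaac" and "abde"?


LCS of "aaac" and "abde"
DP table:
           a    b    d    e
      0    0    0    0    0
  a   0    1    1    1    1
  a   0    1    1    1    1
  a   0    1    1    1    1
  c   0    1    1    1    1
LCS length = dp[4][4] = 1

1


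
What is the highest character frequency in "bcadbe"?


Input: bcadbe
Character counts:
  'a': 1
  'b': 2
  'c': 1
  'd': 1
  'e': 1
Maximum frequency: 2

2


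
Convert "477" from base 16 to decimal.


Input: "477" in base 16
Positional expansion:
  Digit '4' (value 4) x 16^2 = 1024
  Digit '7' (value 7) x 16^1 = 112
  Digit '7' (value 7) x 16^0 = 7
Sum = 1143

1143


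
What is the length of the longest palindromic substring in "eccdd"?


Input: "eccdd"
Checking substrings for palindromes:
  [1:3] "cc" (len 2) => palindrome
  [3:5] "dd" (len 2) => palindrome
Longest palindromic substring: "cc" with length 2

2


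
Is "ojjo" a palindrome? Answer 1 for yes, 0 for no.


Input: ojjo
Reversed: ojjo
  Compare pos 0 ('o') with pos 3 ('o'): match
  Compare pos 1 ('j') with pos 2 ('j'): match
Result: palindrome

1


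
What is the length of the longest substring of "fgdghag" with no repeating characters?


Input: "fgdghag"
Sliding window (track last position of each char):
  Position 0 ('f'): window [0,0] length 1 -- new best
  Position 1 ('g'): window [0,1] length 2 -- new best
  Position 2 ('d'): window [0,2] length 3 -- new best
  Position 3 ('g'): repeat (last at 1), move window start to 2
  Position 3 ('g'): window [2,3] length 2
  Position 4 ('h'): window [2,4] length 3
  Position 5 ('a'): window [2,5] length 4 -- new best
  Position 6 ('g'): repeat (last at 3), move window start to 4
  Position 6 ('g'): window [4,6] length 3
Longest substring with no repeats: "dgha" with length 4

4


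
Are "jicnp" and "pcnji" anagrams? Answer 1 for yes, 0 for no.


Strings: "jicnp", "pcnji"
Sorted first:  cijnp
Sorted second: cijnp
Sorted forms match => anagrams

1


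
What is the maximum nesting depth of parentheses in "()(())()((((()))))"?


Input: "()(())()((((()))))"
Tracking depth:
  Position 0 '(': depth becomes 1
  Position 1 ')': depth becomes 0
  Position 2 '(': depth becomes 1
  Position 3 '(': depth becomes 2
  Position 4 ')': depth becomes 1
  Position 5 ')': depth becomes 0
  Position 6 '(': depth becomes 1
  Position 7 ')': depth becomes 0
  Position 8 '(': depth becomes 1
  Position 9 '(': depth becomes 2
  Position 10 '(': depth becomes 3
  Position 11 '(': depth becomes 4
  Position 12 '(': depth becomes 5
  Position 13 ')': depth becomes 4
  Position 14 ')': depth becomes 3
  Position 15 ')': depth becomes 2
  Position 16 ')': depth becomes 1
  Position 17 ')': depth becomes 0
Maximum depth reached: 5

5


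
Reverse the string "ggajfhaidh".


Input: ggajfhaidh
Reading characters right to left:
  Position 9: 'h'
  Position 8: 'd'
  Position 7: 'i'
  Position 6: 'a'
  Position 5: 'h'
  Position 4: 'f'
  Position 3: 'j'
  Position 2: 'a'
  Position 1: 'g'
  Position 0: 'g'
Reversed: hdiahfjagg

hdiahfjagg


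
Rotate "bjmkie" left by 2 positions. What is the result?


Input: "bjmkie", rotate left by 2
First 2 characters: "bj"
Remaining characters: "mkie"
Concatenate remaining + first: "mkie" + "bj" = "mkiebj"

mkiebj


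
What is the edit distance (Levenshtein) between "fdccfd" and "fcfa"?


Computing edit distance: "fdccfd" -> "fcfa"
DP table:
           f    c    f    a
      0    1    2    3    4
  f   1    0    1    2    3
  d   2    1    1    2    3
  c   3    2    1    2    3
  c   4    3    2    2    3
  f   5    4    3    2    3
  d   6    5    4    3    3
Edit distance = dp[6][4] = 3

3


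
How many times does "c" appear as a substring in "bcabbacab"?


Searching for "c" in "bcabbacab"
Scanning each position:
  Position 0: "b" => no
  Position 1: "c" => MATCH
  Position 2: "a" => no
  Position 3: "b" => no
  Position 4: "b" => no
  Position 5: "a" => no
  Position 6: "c" => MATCH
  Position 7: "a" => no
  Position 8: "b" => no
Total occurrences: 2

2


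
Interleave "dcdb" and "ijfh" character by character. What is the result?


Interleaving "dcdb" and "ijfh":
  Position 0: 'd' from first, 'i' from second => "di"
  Position 1: 'c' from first, 'j' from second => "cj"
  Position 2: 'd' from first, 'f' from second => "df"
  Position 3: 'b' from first, 'h' from second => "bh"
Result: dicjdfbh

dicjdfbh


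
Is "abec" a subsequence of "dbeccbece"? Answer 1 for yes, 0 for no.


Check if "abec" is a subsequence of "dbeccbece"
Greedy scan:
  Position 0 ('d'): no match needed
  Position 1 ('b'): no match needed
  Position 2 ('e'): no match needed
  Position 3 ('c'): no match needed
  Position 4 ('c'): no match needed
  Position 5 ('b'): no match needed
  Position 6 ('e'): no match needed
  Position 7 ('c'): no match needed
  Position 8 ('e'): no match needed
Only matched 0/4 characters => not a subsequence

0


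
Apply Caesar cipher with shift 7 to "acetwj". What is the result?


Caesar cipher: shift "acetwj" by 7
  'a' (pos 0) + 7 = pos 7 = 'h'
  'c' (pos 2) + 7 = pos 9 = 'j'
  'e' (pos 4) + 7 = pos 11 = 'l'
  't' (pos 19) + 7 = pos 0 = 'a'
  'w' (pos 22) + 7 = pos 3 = 'd'
  'j' (pos 9) + 7 = pos 16 = 'q'
Result: hjladq

hjladq


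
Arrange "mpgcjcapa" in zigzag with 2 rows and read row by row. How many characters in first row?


Zigzag "mpgcjcapa" into 2 rows:
Placing characters:
  'm' => row 0
  'p' => row 1
  'g' => row 0
  'c' => row 1
  'j' => row 0
  'c' => row 1
  'a' => row 0
  'p' => row 1
  'a' => row 0
Rows:
  Row 0: "mgjaa"
  Row 1: "pccp"
First row length: 5

5


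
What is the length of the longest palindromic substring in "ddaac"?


Input: "ddaac"
Checking substrings for palindromes:
  [0:2] "dd" (len 2) => palindrome
  [2:4] "aa" (len 2) => palindrome
Longest palindromic substring: "dd" with length 2

2


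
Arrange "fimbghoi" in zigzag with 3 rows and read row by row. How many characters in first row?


Zigzag "fimbghoi" into 3 rows:
Placing characters:
  'f' => row 0
  'i' => row 1
  'm' => row 2
  'b' => row 1
  'g' => row 0
  'h' => row 1
  'o' => row 2
  'i' => row 1
Rows:
  Row 0: "fg"
  Row 1: "ibhi"
  Row 2: "mo"
First row length: 2

2


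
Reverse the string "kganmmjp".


Input: kganmmjp
Reading characters right to left:
  Position 7: 'p'
  Position 6: 'j'
  Position 5: 'm'
  Position 4: 'm'
  Position 3: 'n'
  Position 2: 'a'
  Position 1: 'g'
  Position 0: 'k'
Reversed: pjmmnagk

pjmmnagk


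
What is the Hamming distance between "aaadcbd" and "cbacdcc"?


Comparing "aaadcbd" and "cbacdcc" position by position:
  Position 0: 'a' vs 'c' => differ
  Position 1: 'a' vs 'b' => differ
  Position 2: 'a' vs 'a' => same
  Position 3: 'd' vs 'c' => differ
  Position 4: 'c' vs 'd' => differ
  Position 5: 'b' vs 'c' => differ
  Position 6: 'd' vs 'c' => differ
Total differences (Hamming distance): 6

6


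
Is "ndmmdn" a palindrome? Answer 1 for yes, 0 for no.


Input: ndmmdn
Reversed: ndmmdn
  Compare pos 0 ('n') with pos 5 ('n'): match
  Compare pos 1 ('d') with pos 4 ('d'): match
  Compare pos 2 ('m') with pos 3 ('m'): match
Result: palindrome

1


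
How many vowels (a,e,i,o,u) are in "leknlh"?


Input: leknlh
Checking each character:
  'l' at position 0: consonant
  'e' at position 1: vowel (running total: 1)
  'k' at position 2: consonant
  'n' at position 3: consonant
  'l' at position 4: consonant
  'h' at position 5: consonant
Total vowels: 1

1


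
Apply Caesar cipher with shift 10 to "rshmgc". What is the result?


Caesar cipher: shift "rshmgc" by 10
  'r' (pos 17) + 10 = pos 1 = 'b'
  's' (pos 18) + 10 = pos 2 = 'c'
  'h' (pos 7) + 10 = pos 17 = 'r'
  'm' (pos 12) + 10 = pos 22 = 'w'
  'g' (pos 6) + 10 = pos 16 = 'q'
  'c' (pos 2) + 10 = pos 12 = 'm'
Result: bcrwqm

bcrwqm


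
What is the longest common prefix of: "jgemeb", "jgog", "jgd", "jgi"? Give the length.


Words: jgemeb, jgog, jgd, jgi
  Position 0: all 'j' => match
  Position 1: all 'g' => match
  Position 2: ('e', 'o', 'd', 'i') => mismatch, stop
LCP = "jg" (length 2)

2


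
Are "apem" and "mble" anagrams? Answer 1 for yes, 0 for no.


Strings: "apem", "mble"
Sorted first:  aemp
Sorted second: belm
Differ at position 0: 'a' vs 'b' => not anagrams

0


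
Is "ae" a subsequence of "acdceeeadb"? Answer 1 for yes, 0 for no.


Check if "ae" is a subsequence of "acdceeeadb"
Greedy scan:
  Position 0 ('a'): matches sub[0] = 'a'
  Position 1 ('c'): no match needed
  Position 2 ('d'): no match needed
  Position 3 ('c'): no match needed
  Position 4 ('e'): matches sub[1] = 'e'
  Position 5 ('e'): no match needed
  Position 6 ('e'): no match needed
  Position 7 ('a'): no match needed
  Position 8 ('d'): no match needed
  Position 9 ('b'): no match needed
All 2 characters matched => is a subsequence

1


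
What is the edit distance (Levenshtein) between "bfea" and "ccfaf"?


Computing edit distance: "bfea" -> "ccfaf"
DP table:
           c    c    f    a    f
      0    1    2    3    4    5
  b   1    1    2    3    4    5
  f   2    2    2    2    3    4
  e   3    3    3    3    3    4
  a   4    4    4    4    3    4
Edit distance = dp[4][5] = 4

4


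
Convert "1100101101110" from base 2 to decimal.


Input: "1100101101110" in base 2
Positional expansion:
  Digit '1' (value 1) x 2^12 = 4096
  Digit '1' (value 1) x 2^11 = 2048
  Digit '0' (value 0) x 2^10 = 0
  Digit '0' (value 0) x 2^9 = 0
  Digit '1' (value 1) x 2^8 = 256
  Digit '0' (value 0) x 2^7 = 0
  Digit '1' (value 1) x 2^6 = 64
  Digit '1' (value 1) x 2^5 = 32
  Digit '0' (value 0) x 2^4 = 0
  Digit '1' (value 1) x 2^3 = 8
  Digit '1' (value 1) x 2^2 = 4
  Digit '1' (value 1) x 2^1 = 2
  Digit '0' (value 0) x 2^0 = 0
Sum = 6510

6510


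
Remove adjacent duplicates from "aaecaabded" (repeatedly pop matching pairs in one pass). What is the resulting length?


Input: aaecaabded
Stack-based adjacent duplicate removal:
  Read 'a': push. Stack: a
  Read 'a': matches stack top 'a' => pop. Stack: (empty)
  Read 'e': push. Stack: e
  Read 'c': push. Stack: ec
  Read 'a': push. Stack: eca
  Read 'a': matches stack top 'a' => pop. Stack: ec
  Read 'b': push. Stack: ecb
  Read 'd': push. Stack: ecbd
  Read 'e': push. Stack: ecbde
  Read 'd': push. Stack: ecbded
Final stack: "ecbded" (length 6)

6


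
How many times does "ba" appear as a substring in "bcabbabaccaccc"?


Searching for "ba" in "bcabbabaccaccc"
Scanning each position:
  Position 0: "bc" => no
  Position 1: "ca" => no
  Position 2: "ab" => no
  Position 3: "bb" => no
  Position 4: "ba" => MATCH
  Position 5: "ab" => no
  Position 6: "ba" => MATCH
  Position 7: "ac" => no
  Position 8: "cc" => no
  Position 9: "ca" => no
  Position 10: "ac" => no
  Position 11: "cc" => no
  Position 12: "cc" => no
Total occurrences: 2

2


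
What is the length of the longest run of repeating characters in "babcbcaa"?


Input: "babcbcaa"
Scanning for longest run:
  Position 1 ('a'): new char, reset run to 1
  Position 2 ('b'): new char, reset run to 1
  Position 3 ('c'): new char, reset run to 1
  Position 4 ('b'): new char, reset run to 1
  Position 5 ('c'): new char, reset run to 1
  Position 6 ('a'): new char, reset run to 1
  Position 7 ('a'): continues run of 'a', length=2
Longest run: 'a' with length 2

2


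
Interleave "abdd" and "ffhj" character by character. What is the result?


Interleaving "abdd" and "ffhj":
  Position 0: 'a' from first, 'f' from second => "af"
  Position 1: 'b' from first, 'f' from second => "bf"
  Position 2: 'd' from first, 'h' from second => "dh"
  Position 3: 'd' from first, 'j' from second => "dj"
Result: afbfdhdj

afbfdhdj


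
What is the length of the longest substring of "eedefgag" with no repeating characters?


Input: "eedefgag"
Sliding window (track last position of each char):
  Position 0 ('e'): window [0,0] length 1 -- new best
  Position 1 ('e'): repeat (last at 0), move window start to 1
  Position 1 ('e'): window [1,1] length 1
  Position 2 ('d'): window [1,2] length 2 -- new best
  Position 3 ('e'): repeat (last at 1), move window start to 2
  Position 3 ('e'): window [2,3] length 2
  Position 4 ('f'): window [2,4] length 3 -- new best
  Position 5 ('g'): window [2,5] length 4 -- new best
  Position 6 ('a'): window [2,6] length 5 -- new best
  Position 7 ('g'): repeat (last at 5), move window start to 6
  Position 7 ('g'): window [6,7] length 2
Longest substring with no repeats: "defga" with length 5

5


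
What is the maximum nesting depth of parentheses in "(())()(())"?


Input: "(())()(())"
Tracking depth:
  Position 0 '(': depth becomes 1
  Position 1 '(': depth becomes 2
  Position 2 ')': depth becomes 1
  Position 3 ')': depth becomes 0
  Position 4 '(': depth becomes 1
  Position 5 ')': depth becomes 0
  Position 6 '(': depth becomes 1
  Position 7 '(': depth becomes 2
  Position 8 ')': depth becomes 1
  Position 9 ')': depth becomes 0
Maximum depth reached: 2

2


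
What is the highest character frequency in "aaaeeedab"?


Input: aaaeeedab
Character counts:
  'a': 4
  'b': 1
  'd': 1
  'e': 3
Maximum frequency: 4

4


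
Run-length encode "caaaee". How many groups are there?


Input: caaaee
Scanning for consecutive runs:
  Group 1: 'c' x 1 (positions 0-0)
  Group 2: 'a' x 3 (positions 1-3)
  Group 3: 'e' x 2 (positions 4-5)
Total groups: 3

3


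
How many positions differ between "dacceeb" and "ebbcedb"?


Comparing "dacceeb" and "ebbcedb" position by position:
  Position 0: 'd' vs 'e' => DIFFER
  Position 1: 'a' vs 'b' => DIFFER
  Position 2: 'c' vs 'b' => DIFFER
  Position 3: 'c' vs 'c' => same
  Position 4: 'e' vs 'e' => same
  Position 5: 'e' vs 'd' => DIFFER
  Position 6: 'b' vs 'b' => same
Positions that differ: 4

4


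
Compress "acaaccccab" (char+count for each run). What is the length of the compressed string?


Input: acaaccccab
Runs:
  'a' x 1 => "a1"
  'c' x 1 => "c1"
  'a' x 2 => "a2"
  'c' x 4 => "c4"
  'a' x 1 => "a1"
  'b' x 1 => "b1"
Compressed: "a1c1a2c4a1b1"
Compressed length: 12

12


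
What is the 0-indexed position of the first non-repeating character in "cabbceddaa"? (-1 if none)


Input: cabbceddaa
Character frequencies:
  'a': 3
  'b': 2
  'c': 2
  'd': 2
  'e': 1
Scanning left to right for freq == 1:
  Position 0 ('c'): freq=2, skip
  Position 1 ('a'): freq=3, skip
  Position 2 ('b'): freq=2, skip
  Position 3 ('b'): freq=2, skip
  Position 4 ('c'): freq=2, skip
  Position 5 ('e'): unique! => answer = 5

5


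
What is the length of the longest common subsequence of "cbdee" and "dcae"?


LCS of "cbdee" and "dcae"
DP table:
           d    c    a    e
      0    0    0    0    0
  c   0    0    1    1    1
  b   0    0    1    1    1
  d   0    1    1    1    1
  e   0    1    1    1    2
  e   0    1    1    1    2
LCS length = dp[5][4] = 2

2


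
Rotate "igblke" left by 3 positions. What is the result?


Input: "igblke", rotate left by 3
First 3 characters: "igb"
Remaining characters: "lke"
Concatenate remaining + first: "lke" + "igb" = "lkeigb"

lkeigb


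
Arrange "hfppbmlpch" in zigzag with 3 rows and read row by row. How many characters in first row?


Zigzag "hfppbmlpch" into 3 rows:
Placing characters:
  'h' => row 0
  'f' => row 1
  'p' => row 2
  'p' => row 1
  'b' => row 0
  'm' => row 1
  'l' => row 2
  'p' => row 1
  'c' => row 0
  'h' => row 1
Rows:
  Row 0: "hbc"
  Row 1: "fpmph"
  Row 2: "pl"
First row length: 3

3


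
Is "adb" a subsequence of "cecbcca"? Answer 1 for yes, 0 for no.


Check if "adb" is a subsequence of "cecbcca"
Greedy scan:
  Position 0 ('c'): no match needed
  Position 1 ('e'): no match needed
  Position 2 ('c'): no match needed
  Position 3 ('b'): no match needed
  Position 4 ('c'): no match needed
  Position 5 ('c'): no match needed
  Position 6 ('a'): matches sub[0] = 'a'
Only matched 1/3 characters => not a subsequence

0


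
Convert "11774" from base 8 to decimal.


Input: "11774" in base 8
Positional expansion:
  Digit '1' (value 1) x 8^4 = 4096
  Digit '1' (value 1) x 8^3 = 512
  Digit '7' (value 7) x 8^2 = 448
  Digit '7' (value 7) x 8^1 = 56
  Digit '4' (value 4) x 8^0 = 4
Sum = 5116

5116


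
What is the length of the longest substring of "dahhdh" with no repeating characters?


Input: "dahhdh"
Sliding window (track last position of each char):
  Position 0 ('d'): window [0,0] length 1 -- new best
  Position 1 ('a'): window [0,1] length 2 -- new best
  Position 2 ('h'): window [0,2] length 3 -- new best
  Position 3 ('h'): repeat (last at 2), move window start to 3
  Position 3 ('h'): window [3,3] length 1
  Position 4 ('d'): window [3,4] length 2
  Position 5 ('h'): repeat (last at 3), move window start to 4
  Position 5 ('h'): window [4,5] length 2
Longest substring with no repeats: "dah" with length 3

3


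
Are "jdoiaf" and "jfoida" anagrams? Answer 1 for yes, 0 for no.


Strings: "jdoiaf", "jfoida"
Sorted first:  adfijo
Sorted second: adfijo
Sorted forms match => anagrams

1


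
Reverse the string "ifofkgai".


Input: ifofkgai
Reading characters right to left:
  Position 7: 'i'
  Position 6: 'a'
  Position 5: 'g'
  Position 4: 'k'
  Position 3: 'f'
  Position 2: 'o'
  Position 1: 'f'
  Position 0: 'i'
Reversed: iagkfofi

iagkfofi


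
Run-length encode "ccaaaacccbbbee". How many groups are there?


Input: ccaaaacccbbbee
Scanning for consecutive runs:
  Group 1: 'c' x 2 (positions 0-1)
  Group 2: 'a' x 4 (positions 2-5)
  Group 3: 'c' x 3 (positions 6-8)
  Group 4: 'b' x 3 (positions 9-11)
  Group 5: 'e' x 2 (positions 12-13)
Total groups: 5

5


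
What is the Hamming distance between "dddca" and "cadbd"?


Comparing "dddca" and "cadbd" position by position:
  Position 0: 'd' vs 'c' => differ
  Position 1: 'd' vs 'a' => differ
  Position 2: 'd' vs 'd' => same
  Position 3: 'c' vs 'b' => differ
  Position 4: 'a' vs 'd' => differ
Total differences (Hamming distance): 4

4


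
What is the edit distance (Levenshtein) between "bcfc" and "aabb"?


Computing edit distance: "bcfc" -> "aabb"
DP table:
           a    a    b    b
      0    1    2    3    4
  b   1    1    2    2    3
  c   2    2    2    3    3
  f   3    3    3    3    4
  c   4    4    4    4    4
Edit distance = dp[4][4] = 4

4
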